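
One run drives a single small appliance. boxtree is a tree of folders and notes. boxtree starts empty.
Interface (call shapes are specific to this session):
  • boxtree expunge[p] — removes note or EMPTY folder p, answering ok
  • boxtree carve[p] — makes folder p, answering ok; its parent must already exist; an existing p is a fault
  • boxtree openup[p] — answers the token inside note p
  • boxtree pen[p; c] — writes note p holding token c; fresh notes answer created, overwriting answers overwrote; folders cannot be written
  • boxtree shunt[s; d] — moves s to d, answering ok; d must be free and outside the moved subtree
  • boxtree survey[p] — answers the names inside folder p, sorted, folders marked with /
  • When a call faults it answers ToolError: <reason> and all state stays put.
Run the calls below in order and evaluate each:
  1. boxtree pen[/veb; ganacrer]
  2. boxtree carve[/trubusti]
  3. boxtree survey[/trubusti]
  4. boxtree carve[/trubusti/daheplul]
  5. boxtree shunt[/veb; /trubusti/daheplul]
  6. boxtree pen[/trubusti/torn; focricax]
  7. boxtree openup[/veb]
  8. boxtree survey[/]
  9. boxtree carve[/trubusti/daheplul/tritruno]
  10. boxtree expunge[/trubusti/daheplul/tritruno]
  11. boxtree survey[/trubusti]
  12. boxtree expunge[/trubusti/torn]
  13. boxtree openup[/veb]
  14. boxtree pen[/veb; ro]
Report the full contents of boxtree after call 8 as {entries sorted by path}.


Answer: {trubusti/, trubusti/daheplul/, trubusti/torn=focricax, veb=ganacrer}

Derivation:
Step: boxtree pen[p→/veb; c→ganacrer]
Result: created
Step: boxtree carve[p→/trubusti]
Result: ok
Step: boxtree survey[p→/trubusti]
Result: []
Step: boxtree carve[p→/trubusti/daheplul]
Result: ok
Step: boxtree shunt[s→/veb; d→/trubusti/daheplul]
Result: ToolError: exists
Step: boxtree pen[p→/trubusti/torn; c→focricax]
Result: created
Step: boxtree openup[p→/veb]
Result: ganacrer
Step: boxtree survey[p→/]
Result: [trubusti/, veb]
Step: boxtree carve[p→/trubusti/daheplul/tritruno]
Result: ok
Step: boxtree expunge[p→/trubusti/daheplul/tritruno]
Result: ok
Step: boxtree survey[p→/trubusti]
Result: [daheplul/, torn]
Step: boxtree expunge[p→/trubusti/torn]
Result: ok
Step: boxtree openup[p→/veb]
Result: ganacrer
Step: boxtree pen[p→/veb; c→ro]
Result: overwrote


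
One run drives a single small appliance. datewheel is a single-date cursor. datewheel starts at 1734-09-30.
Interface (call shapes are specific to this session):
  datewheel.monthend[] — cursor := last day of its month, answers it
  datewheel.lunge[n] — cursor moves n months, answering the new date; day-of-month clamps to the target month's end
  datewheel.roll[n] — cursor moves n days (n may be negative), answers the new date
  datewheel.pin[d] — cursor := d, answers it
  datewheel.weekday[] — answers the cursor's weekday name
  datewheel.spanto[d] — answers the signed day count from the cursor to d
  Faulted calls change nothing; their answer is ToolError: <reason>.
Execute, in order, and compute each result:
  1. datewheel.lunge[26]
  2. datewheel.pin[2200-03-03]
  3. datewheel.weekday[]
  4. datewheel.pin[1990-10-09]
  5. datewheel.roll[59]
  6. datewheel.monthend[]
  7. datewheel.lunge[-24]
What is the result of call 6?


I use lunge on n=26, and get 1736-11-30.
I invoke pin on d=2200-03-03, and observe 2200-03-03.
Then weekday(), — result: Monday.
I call pin on d=1990-10-09, which returns 1990-10-09.
I try roll on n=59, and get 1990-12-07.
Using monthend, yielding 1990-12-31.
I run lunge on n=-24, giving 1988-12-31.

Answer: 1990-12-31


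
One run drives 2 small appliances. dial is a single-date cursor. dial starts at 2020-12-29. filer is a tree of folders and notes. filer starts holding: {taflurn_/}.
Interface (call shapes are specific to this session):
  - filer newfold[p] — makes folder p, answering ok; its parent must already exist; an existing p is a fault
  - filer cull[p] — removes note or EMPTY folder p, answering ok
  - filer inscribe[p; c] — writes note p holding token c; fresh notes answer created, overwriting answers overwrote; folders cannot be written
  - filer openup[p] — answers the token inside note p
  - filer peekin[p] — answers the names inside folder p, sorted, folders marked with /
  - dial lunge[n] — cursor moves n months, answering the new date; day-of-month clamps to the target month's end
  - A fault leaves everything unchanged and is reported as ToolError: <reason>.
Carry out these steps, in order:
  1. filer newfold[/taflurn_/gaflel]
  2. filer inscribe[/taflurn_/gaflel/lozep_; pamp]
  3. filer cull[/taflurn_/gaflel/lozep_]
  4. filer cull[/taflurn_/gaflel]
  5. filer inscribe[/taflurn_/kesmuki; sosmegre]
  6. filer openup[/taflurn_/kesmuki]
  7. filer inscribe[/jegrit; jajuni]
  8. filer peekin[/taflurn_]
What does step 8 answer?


Answer: [kesmuki]

Derivation:
% filer newfold p→/taflurn_/gaflel
  ok
% filer inscribe p→/taflurn_/gaflel/lozep_ c→pamp
  created
% filer cull p→/taflurn_/gaflel/lozep_
  ok
% filer cull p→/taflurn_/gaflel
  ok
% filer inscribe p→/taflurn_/kesmuki c→sosmegre
  created
% filer openup p→/taflurn_/kesmuki
  sosmegre
% filer inscribe p→/jegrit c→jajuni
  created
% filer peekin p→/taflurn_
  [kesmuki]


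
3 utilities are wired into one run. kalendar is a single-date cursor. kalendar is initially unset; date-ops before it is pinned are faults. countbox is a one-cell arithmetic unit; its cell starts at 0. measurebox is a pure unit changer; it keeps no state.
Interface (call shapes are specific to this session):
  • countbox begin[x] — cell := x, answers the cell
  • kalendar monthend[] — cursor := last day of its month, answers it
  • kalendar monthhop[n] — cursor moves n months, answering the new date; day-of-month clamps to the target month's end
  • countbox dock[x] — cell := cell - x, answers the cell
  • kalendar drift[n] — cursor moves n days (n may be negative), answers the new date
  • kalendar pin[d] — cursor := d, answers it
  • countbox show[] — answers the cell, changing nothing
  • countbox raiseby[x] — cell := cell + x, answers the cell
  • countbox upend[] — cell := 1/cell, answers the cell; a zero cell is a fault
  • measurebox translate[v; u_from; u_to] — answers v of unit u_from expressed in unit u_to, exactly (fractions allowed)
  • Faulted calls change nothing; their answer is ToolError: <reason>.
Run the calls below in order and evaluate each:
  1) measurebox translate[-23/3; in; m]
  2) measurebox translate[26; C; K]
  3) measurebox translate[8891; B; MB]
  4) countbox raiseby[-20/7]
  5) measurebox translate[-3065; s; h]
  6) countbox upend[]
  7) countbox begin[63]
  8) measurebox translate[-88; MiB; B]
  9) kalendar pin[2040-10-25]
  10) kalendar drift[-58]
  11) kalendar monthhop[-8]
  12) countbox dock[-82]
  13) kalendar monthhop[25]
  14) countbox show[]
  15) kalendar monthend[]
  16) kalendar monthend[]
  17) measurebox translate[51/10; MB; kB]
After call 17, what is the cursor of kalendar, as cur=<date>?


Answer: cur=2042-01-31

Derivation:
Now I run measurebox translate with v: -23/3, u_from: in, u_to: m, giving -2921/15000.
Then measurebox translate with v: 26, u_from: C, u_to: K, → 5983/20.
Now I run measurebox translate with v: 8891, u_from: B, u_to: MB, and observe 8891/1000000.
Using countbox raiseby with x: -20/7, → -20/7.
I use measurebox translate with v: -3065, u_from: s, u_to: h, — result: -613/720.
I run countbox upend(), → -7/20.
I use countbox begin with x: 63, and see 63.
I call measurebox translate with v: -88, u_from: MiB, u_to: B, → -92274688.
I run kalendar pin with d: 2040-10-25, and get 2040-10-25.
I run kalendar drift with n: -58, and see 2040-08-28.
Using kalendar monthhop with n: -8: 2039-12-28.
Now I run countbox dock with x: -82, giving 145.
I use kalendar monthhop with n: 25: 2042-01-28.
Now I run countbox show(), → 145.
Now I run kalendar monthend(), — result: 2042-01-31.
Using kalendar monthend(), → 2042-01-31.
Using measurebox translate with v: 51/10, u_from: MB, u_to: kB, giving 5100.


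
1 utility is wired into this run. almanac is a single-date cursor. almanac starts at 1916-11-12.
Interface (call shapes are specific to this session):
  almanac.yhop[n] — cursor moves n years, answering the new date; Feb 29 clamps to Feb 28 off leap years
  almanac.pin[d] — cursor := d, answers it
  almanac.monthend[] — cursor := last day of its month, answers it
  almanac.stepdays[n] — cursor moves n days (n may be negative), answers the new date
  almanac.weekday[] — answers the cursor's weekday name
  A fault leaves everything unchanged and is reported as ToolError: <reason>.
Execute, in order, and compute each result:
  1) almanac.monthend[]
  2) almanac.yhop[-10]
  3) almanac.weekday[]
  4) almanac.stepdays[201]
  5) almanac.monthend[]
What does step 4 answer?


Answer: 1907-06-19

Derivation:
Invoking monthend, and see 1916-11-30.
Invoking yhop on -10, yielding 1906-11-30.
I use weekday, giving Friday.
I run stepdays on 201: 1907-06-19.
Using monthend: 1907-06-30.


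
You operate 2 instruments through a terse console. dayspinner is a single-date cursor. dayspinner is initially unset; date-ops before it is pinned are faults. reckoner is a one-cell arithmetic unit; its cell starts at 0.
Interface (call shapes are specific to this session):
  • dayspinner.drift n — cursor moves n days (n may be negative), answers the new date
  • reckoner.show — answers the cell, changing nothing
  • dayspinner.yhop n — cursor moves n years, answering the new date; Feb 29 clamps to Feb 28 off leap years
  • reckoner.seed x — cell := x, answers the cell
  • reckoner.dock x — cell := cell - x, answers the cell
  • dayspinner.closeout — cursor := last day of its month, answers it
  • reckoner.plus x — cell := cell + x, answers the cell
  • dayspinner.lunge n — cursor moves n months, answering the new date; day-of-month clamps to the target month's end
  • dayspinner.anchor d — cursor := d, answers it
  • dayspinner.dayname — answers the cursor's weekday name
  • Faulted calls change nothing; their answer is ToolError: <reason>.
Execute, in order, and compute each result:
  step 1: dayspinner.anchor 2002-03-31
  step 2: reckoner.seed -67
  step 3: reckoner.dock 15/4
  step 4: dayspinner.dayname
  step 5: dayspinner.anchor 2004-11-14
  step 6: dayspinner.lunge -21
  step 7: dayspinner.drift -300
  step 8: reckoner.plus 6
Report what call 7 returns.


Do: anchor[d→2002-03-31]
See: 2002-03-31
Do: seed[x→-67]
See: -67
Do: dock[x→15/4]
See: -283/4
Do: dayname[]
See: Sunday
Do: anchor[d→2004-11-14]
See: 2004-11-14
Do: lunge[n→-21]
See: 2003-02-14
Do: drift[n→-300]
See: 2002-04-20
Do: plus[x→6]
See: -259/4

Answer: 2002-04-20


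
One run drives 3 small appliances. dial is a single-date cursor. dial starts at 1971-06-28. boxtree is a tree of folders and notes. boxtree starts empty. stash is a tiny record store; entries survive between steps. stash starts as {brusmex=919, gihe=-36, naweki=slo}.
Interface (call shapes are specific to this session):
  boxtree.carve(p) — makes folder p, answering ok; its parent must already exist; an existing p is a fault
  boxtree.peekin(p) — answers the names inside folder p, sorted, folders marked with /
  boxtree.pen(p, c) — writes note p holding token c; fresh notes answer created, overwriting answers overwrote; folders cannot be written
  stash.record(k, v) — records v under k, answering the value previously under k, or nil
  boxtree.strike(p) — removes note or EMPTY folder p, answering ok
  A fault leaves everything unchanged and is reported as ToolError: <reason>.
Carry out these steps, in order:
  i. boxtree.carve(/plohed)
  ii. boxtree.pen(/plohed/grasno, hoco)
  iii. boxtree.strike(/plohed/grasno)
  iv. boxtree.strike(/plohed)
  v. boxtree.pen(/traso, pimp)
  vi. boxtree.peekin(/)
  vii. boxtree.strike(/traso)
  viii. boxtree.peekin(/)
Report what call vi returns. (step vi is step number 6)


Answer: [traso]

Derivation:
-> boxtree.carve(p=/plohed)
<- ok
-> boxtree.pen(p=/plohed/grasno, c=hoco)
<- created
-> boxtree.strike(p=/plohed/grasno)
<- ok
-> boxtree.strike(p=/plohed)
<- ok
-> boxtree.pen(p=/traso, c=pimp)
<- created
-> boxtree.peekin(p=/)
<- [traso]
-> boxtree.strike(p=/traso)
<- ok
-> boxtree.peekin(p=/)
<- []


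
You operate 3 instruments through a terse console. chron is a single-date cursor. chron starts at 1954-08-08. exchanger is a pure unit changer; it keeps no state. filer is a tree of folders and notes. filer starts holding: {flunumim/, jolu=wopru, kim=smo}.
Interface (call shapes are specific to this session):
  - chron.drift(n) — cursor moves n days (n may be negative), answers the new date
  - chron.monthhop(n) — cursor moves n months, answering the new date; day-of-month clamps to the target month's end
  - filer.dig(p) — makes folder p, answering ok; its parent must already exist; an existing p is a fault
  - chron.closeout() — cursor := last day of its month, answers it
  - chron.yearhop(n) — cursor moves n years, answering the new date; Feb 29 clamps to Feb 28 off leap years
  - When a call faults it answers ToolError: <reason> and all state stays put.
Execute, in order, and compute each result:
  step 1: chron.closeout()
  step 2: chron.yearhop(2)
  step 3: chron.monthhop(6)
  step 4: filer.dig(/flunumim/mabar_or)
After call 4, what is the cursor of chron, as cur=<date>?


Answer: cur=1957-02-28

Derivation:
>> chron.closeout()
<< 1954-08-31
>> chron.yearhop(n→2)
<< 1956-08-31
>> chron.monthhop(n→6)
<< 1957-02-28
>> filer.dig(p→/flunumim/mabar_or)
<< ok


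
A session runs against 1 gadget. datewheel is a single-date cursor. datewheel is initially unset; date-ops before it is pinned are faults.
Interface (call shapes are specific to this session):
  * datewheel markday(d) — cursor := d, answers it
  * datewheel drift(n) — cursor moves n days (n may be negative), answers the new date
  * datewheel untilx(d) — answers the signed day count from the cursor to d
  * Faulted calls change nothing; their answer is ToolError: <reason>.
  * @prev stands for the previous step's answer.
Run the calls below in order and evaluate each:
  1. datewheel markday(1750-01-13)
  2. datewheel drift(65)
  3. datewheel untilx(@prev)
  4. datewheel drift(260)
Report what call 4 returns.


Answer: 1750-12-04

Derivation:
Then datewheel markday(d→1750-01-13): 1750-01-13.
Invoking datewheel drift(n→65), — result: 1750-03-19.
Using datewheel untilx(d→@prev), — result: 0.
Invoking datewheel drift(n→260): 1750-12-04.


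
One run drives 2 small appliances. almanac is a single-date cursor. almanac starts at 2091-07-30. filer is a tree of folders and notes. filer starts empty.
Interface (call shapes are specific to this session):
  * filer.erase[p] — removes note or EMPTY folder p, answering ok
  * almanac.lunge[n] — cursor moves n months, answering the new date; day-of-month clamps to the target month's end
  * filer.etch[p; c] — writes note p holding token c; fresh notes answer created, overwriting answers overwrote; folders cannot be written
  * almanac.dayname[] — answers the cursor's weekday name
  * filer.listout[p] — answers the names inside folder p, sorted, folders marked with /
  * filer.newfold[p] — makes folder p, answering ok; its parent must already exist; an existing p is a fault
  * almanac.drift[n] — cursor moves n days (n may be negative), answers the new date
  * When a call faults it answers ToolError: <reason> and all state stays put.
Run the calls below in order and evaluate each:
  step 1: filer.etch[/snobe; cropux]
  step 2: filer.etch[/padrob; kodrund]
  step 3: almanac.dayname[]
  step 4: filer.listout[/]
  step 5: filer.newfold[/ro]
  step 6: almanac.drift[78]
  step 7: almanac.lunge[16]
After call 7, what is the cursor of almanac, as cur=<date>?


CALL filer.etch[p=/snobe; c=cropux]
RET  created
CALL filer.etch[p=/padrob; c=kodrund]
RET  created
CALL almanac.dayname[]
RET  Monday
CALL filer.listout[p=/]
RET  [padrob, snobe]
CALL filer.newfold[p=/ro]
RET  ok
CALL almanac.drift[n=78]
RET  2091-10-16
CALL almanac.lunge[n=16]
RET  2093-02-16

Answer: cur=2093-02-16


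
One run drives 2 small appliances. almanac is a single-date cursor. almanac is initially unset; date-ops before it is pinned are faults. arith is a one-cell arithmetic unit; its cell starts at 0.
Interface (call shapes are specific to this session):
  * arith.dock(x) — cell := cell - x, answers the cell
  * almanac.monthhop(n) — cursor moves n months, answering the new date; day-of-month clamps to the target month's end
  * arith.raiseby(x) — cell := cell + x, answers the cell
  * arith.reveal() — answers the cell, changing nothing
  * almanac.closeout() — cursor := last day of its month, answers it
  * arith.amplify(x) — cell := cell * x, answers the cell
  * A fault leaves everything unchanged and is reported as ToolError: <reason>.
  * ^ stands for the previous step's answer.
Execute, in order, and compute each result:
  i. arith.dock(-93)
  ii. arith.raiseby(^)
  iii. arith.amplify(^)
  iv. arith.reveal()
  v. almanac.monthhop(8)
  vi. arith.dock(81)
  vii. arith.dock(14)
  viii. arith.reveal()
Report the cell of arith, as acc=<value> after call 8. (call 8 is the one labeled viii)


Answer: acc=34501

Derivation:
CALL arith.dock[x=-93]
RET  93
CALL arith.raiseby[x=^]
RET  186
CALL arith.amplify[x=^]
RET  34596
CALL arith.reveal[]
RET  34596
CALL almanac.monthhop[n=8]
RET  ToolError: no date set
CALL arith.dock[x=81]
RET  34515
CALL arith.dock[x=14]
RET  34501
CALL arith.reveal[]
RET  34501


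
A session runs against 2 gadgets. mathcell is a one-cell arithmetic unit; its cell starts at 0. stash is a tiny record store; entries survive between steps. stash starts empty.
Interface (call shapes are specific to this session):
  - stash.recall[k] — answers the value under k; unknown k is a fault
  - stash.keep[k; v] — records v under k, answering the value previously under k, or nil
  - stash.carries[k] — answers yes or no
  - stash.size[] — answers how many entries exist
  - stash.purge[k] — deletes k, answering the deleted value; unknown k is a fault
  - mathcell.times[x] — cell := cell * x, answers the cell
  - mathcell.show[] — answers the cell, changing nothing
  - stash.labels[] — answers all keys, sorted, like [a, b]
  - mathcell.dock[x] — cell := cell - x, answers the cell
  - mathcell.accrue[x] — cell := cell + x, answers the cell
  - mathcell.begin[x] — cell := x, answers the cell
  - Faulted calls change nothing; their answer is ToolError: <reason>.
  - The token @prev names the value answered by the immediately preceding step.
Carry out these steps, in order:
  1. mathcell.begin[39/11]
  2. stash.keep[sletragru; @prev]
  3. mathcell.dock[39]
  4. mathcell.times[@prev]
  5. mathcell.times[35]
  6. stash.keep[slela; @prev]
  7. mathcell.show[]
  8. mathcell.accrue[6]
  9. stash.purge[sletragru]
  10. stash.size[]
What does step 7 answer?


Answer: 5323500/121

Derivation:
Now I run mathcell.begin on 39/11: 39/11.
Now I run stash.keep on sletragru, @prev, and see nil.
I use mathcell.dock on 39, → -390/11.
I invoke mathcell.times on @prev, and get 152100/121.
I try mathcell.times on 35, and get 5323500/121.
I try stash.keep on slela, @prev, which returns nil.
Next I call mathcell.show(), and observe 5323500/121.
I invoke mathcell.accrue on 6, yielding 5324226/121.
I try stash.purge on sletragru, giving 39/11.
I invoke stash.size, giving 1.


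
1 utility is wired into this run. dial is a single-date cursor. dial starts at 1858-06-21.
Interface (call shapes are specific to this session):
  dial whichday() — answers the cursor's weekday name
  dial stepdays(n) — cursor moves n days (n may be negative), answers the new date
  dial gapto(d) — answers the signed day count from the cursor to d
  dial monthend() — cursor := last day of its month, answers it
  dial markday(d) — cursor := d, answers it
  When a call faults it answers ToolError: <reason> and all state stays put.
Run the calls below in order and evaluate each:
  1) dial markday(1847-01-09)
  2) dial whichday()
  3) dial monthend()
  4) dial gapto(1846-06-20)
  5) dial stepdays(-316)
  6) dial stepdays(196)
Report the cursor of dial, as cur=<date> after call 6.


I invoke dial markday with d: 1847-01-09, yielding 1847-01-09.
I try dial whichday(), and see Saturday.
Then dial monthend(), which returns 1847-01-31.
I call dial gapto with d: 1846-06-20: -225.
I call dial stepdays with n: -316, giving 1846-03-21.
I call dial stepdays with n: 196, and observe 1846-10-03.

Answer: cur=1846-10-03


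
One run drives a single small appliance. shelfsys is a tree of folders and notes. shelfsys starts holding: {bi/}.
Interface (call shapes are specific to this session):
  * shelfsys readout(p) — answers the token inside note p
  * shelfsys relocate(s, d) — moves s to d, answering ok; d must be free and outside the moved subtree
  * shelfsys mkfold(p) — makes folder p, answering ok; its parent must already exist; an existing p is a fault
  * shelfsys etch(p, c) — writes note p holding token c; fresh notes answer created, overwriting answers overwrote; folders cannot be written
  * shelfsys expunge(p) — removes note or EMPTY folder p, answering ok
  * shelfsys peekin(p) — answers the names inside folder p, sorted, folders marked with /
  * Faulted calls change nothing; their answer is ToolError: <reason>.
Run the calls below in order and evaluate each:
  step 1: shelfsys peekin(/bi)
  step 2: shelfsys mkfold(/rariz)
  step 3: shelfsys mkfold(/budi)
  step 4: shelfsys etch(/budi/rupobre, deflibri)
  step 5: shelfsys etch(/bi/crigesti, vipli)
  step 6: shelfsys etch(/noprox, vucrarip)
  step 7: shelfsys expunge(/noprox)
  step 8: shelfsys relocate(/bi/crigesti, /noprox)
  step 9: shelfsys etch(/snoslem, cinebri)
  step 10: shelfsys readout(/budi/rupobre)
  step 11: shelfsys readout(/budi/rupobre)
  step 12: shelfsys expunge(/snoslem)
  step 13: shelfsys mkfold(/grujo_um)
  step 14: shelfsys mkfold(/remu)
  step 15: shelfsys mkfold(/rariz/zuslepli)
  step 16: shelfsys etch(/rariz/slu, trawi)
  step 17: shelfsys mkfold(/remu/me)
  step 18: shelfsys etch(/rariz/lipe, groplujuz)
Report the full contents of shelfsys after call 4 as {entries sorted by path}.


Answer: {bi/, budi/, budi/rupobre=deflibri, rariz/}

Derivation:
Act: shelfsys peekin[/bi]
Obs: []
Act: shelfsys mkfold[/rariz]
Obs: ok
Act: shelfsys mkfold[/budi]
Obs: ok
Act: shelfsys etch[/budi/rupobre; deflibri]
Obs: created
Act: shelfsys etch[/bi/crigesti; vipli]
Obs: created
Act: shelfsys etch[/noprox; vucrarip]
Obs: created
Act: shelfsys expunge[/noprox]
Obs: ok
Act: shelfsys relocate[/bi/crigesti; /noprox]
Obs: ok
Act: shelfsys etch[/snoslem; cinebri]
Obs: created
Act: shelfsys readout[/budi/rupobre]
Obs: deflibri
Act: shelfsys readout[/budi/rupobre]
Obs: deflibri
Act: shelfsys expunge[/snoslem]
Obs: ok
Act: shelfsys mkfold[/grujo_um]
Obs: ok
Act: shelfsys mkfold[/remu]
Obs: ok
Act: shelfsys mkfold[/rariz/zuslepli]
Obs: ok
Act: shelfsys etch[/rariz/slu; trawi]
Obs: created
Act: shelfsys mkfold[/remu/me]
Obs: ok
Act: shelfsys etch[/rariz/lipe; groplujuz]
Obs: created


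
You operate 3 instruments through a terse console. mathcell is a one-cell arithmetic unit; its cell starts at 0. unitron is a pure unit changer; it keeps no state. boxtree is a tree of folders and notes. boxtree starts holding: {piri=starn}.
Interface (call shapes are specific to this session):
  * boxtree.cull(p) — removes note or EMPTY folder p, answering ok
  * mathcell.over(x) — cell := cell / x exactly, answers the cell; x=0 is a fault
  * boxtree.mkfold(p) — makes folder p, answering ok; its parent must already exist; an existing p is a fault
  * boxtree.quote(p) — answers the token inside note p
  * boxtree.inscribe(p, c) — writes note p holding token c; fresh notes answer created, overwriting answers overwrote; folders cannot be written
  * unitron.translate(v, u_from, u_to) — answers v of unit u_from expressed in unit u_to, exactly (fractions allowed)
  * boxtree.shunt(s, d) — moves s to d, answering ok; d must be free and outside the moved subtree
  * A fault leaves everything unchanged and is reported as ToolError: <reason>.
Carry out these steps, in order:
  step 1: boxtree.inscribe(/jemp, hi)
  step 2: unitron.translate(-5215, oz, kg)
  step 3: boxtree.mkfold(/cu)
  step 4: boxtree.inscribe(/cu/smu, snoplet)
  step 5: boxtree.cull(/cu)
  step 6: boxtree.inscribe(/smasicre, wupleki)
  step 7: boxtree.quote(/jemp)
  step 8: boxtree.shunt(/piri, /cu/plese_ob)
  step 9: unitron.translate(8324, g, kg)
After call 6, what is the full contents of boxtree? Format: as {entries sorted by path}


I run inscribe using p: /jemp, c: hi, and observe created.
Next I call translate using v: -5215, u_from: oz, u_to: kg, giving -47309684191/320000000.
Next I call mkfold using p: /cu, → ok.
I invoke inscribe using p: /cu/smu, c: snoplet, and observe created.
Calling cull using p: /cu, giving ToolError: not empty.
Invoking inscribe using p: /smasicre, c: wupleki: created.
I call quote using p: /jemp, → hi.
Using shunt using s: /piri, d: /cu/plese_ob, giving ok.
Calling translate using v: 8324, u_from: g, u_to: kg, and see 2081/250.

Answer: {cu/, cu/smu=snoplet, jemp=hi, piri=starn, smasicre=wupleki}


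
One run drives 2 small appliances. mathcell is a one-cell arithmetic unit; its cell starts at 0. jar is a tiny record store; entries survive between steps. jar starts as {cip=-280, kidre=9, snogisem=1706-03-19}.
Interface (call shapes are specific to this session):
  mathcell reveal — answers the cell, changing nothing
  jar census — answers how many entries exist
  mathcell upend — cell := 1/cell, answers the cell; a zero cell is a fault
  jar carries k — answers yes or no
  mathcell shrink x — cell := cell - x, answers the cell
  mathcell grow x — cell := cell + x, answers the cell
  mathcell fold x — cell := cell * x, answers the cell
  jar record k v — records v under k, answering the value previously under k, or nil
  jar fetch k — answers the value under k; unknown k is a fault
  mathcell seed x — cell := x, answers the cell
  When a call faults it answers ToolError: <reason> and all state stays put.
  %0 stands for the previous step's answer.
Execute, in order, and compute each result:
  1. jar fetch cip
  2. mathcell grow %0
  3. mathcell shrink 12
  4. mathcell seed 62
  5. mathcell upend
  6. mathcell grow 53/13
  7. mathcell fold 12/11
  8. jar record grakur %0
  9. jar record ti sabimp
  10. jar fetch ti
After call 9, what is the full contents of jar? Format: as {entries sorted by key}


Answer: {cip=-280, grakur=19794/4433, kidre=9, snogisem=1706-03-19, ti=sabimp}

Derivation:
Using jar fetch with k→cip, → -280.
Next I call mathcell grow with x→%0, which returns -280.
I call mathcell shrink with x→12, → -292.
Using mathcell seed with x→62, giving 62.
Then mathcell upend, — result: 1/62.
Then mathcell grow with x→53/13, and see 3299/806.
Using mathcell fold with x→12/11: 19794/4433.
I try jar record with k→grakur, v→%0, — result: nil.
Using jar record with k→ti, v→sabimp, yielding nil.
I invoke jar fetch with k→ti, which returns sabimp.


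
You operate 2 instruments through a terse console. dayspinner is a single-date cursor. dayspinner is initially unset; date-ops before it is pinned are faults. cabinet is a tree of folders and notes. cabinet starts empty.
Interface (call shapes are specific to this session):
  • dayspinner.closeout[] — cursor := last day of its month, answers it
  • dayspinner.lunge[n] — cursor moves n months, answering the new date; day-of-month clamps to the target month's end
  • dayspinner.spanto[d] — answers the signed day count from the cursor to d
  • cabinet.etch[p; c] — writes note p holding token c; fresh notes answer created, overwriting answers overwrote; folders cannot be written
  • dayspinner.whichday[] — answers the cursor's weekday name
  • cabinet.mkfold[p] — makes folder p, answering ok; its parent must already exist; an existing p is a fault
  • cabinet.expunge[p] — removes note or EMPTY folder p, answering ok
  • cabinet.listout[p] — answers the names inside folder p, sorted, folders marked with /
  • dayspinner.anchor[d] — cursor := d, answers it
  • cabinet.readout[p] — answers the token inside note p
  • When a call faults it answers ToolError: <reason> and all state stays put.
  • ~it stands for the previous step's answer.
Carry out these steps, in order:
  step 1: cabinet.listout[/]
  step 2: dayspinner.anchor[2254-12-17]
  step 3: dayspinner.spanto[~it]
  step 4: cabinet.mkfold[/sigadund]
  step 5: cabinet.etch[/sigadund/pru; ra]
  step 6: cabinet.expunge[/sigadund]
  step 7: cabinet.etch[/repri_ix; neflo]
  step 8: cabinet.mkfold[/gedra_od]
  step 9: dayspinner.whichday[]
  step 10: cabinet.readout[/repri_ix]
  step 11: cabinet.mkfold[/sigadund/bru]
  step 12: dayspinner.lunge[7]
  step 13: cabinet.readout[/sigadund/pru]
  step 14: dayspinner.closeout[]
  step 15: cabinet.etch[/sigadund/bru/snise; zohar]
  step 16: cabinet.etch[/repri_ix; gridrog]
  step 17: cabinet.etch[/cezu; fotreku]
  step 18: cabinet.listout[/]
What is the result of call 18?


-- 1. cabinet.listout(p: /) ~> []
-- 2. dayspinner.anchor(d: 2254-12-17) ~> 2254-12-17
-- 3. dayspinner.spanto(d: ~it) ~> 0
-- 4. cabinet.mkfold(p: /sigadund) ~> ok
-- 5. cabinet.etch(p: /sigadund/pru, c: ra) ~> created
-- 6. cabinet.expunge(p: /sigadund) ~> ToolError: not empty
-- 7. cabinet.etch(p: /repri_ix, c: neflo) ~> created
-- 8. cabinet.mkfold(p: /gedra_od) ~> ok
-- 9. dayspinner.whichday() ~> Sunday
-- 10. cabinet.readout(p: /repri_ix) ~> neflo
-- 11. cabinet.mkfold(p: /sigadund/bru) ~> ok
-- 12. dayspinner.lunge(n: 7) ~> 2255-07-17
-- 13. cabinet.readout(p: /sigadund/pru) ~> ra
-- 14. dayspinner.closeout() ~> 2255-07-31
-- 15. cabinet.etch(p: /sigadund/bru/snise, c: zohar) ~> created
-- 16. cabinet.etch(p: /repri_ix, c: gridrog) ~> overwrote
-- 17. cabinet.etch(p: /cezu, c: fotreku) ~> created
-- 18. cabinet.listout(p: /) ~> [cezu, gedra_od/, repri_ix, sigadund/]

Answer: [cezu, gedra_od/, repri_ix, sigadund/]


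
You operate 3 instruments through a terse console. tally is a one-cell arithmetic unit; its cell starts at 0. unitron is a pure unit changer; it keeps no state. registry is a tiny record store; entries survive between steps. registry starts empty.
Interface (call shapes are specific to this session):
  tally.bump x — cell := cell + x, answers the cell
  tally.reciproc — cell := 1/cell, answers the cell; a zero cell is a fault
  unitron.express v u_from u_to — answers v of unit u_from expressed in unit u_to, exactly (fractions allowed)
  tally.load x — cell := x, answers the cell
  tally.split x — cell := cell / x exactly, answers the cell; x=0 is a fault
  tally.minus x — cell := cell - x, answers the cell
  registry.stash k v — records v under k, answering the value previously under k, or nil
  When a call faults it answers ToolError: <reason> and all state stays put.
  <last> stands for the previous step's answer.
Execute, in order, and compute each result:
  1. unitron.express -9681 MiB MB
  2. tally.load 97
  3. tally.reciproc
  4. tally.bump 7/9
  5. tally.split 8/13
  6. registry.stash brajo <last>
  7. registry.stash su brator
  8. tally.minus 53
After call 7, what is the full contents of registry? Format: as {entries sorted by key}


>> unitron.express(v: -9681, u_from: MiB, u_to: MB)
<< -158613504/15625
>> tally.load(x: 97)
<< 97
>> tally.reciproc()
<< 1/97
>> tally.bump(x: 7/9)
<< 688/873
>> tally.split(x: 8/13)
<< 1118/873
>> registry.stash(k: brajo, v: <last>)
<< nil
>> registry.stash(k: su, v: brator)
<< nil
>> tally.minus(x: 53)
<< -45151/873

Answer: {brajo=1118/873, su=brator}


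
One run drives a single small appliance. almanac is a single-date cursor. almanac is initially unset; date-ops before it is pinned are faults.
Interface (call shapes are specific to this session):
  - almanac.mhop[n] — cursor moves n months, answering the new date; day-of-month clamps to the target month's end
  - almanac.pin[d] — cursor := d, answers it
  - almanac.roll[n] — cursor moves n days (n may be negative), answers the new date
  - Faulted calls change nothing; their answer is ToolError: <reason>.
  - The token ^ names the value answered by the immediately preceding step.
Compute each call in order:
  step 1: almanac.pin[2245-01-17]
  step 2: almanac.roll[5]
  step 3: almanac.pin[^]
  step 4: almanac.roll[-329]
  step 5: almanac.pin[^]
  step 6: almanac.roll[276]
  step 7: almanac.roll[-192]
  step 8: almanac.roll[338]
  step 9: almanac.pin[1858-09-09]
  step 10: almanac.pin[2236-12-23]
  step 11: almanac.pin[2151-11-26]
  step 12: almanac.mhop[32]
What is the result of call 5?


Answer: 2244-02-28

Derivation:
Do: almanac.pin[d→2245-01-17]
See: 2245-01-17
Do: almanac.roll[n→5]
See: 2245-01-22
Do: almanac.pin[d→^]
See: 2245-01-22
Do: almanac.roll[n→-329]
See: 2244-02-28
Do: almanac.pin[d→^]
See: 2244-02-28
Do: almanac.roll[n→276]
See: 2244-11-30
Do: almanac.roll[n→-192]
See: 2244-05-22
Do: almanac.roll[n→338]
See: 2245-04-25
Do: almanac.pin[d→1858-09-09]
See: 1858-09-09
Do: almanac.pin[d→2236-12-23]
See: 2236-12-23
Do: almanac.pin[d→2151-11-26]
See: 2151-11-26
Do: almanac.mhop[n→32]
See: 2154-07-26


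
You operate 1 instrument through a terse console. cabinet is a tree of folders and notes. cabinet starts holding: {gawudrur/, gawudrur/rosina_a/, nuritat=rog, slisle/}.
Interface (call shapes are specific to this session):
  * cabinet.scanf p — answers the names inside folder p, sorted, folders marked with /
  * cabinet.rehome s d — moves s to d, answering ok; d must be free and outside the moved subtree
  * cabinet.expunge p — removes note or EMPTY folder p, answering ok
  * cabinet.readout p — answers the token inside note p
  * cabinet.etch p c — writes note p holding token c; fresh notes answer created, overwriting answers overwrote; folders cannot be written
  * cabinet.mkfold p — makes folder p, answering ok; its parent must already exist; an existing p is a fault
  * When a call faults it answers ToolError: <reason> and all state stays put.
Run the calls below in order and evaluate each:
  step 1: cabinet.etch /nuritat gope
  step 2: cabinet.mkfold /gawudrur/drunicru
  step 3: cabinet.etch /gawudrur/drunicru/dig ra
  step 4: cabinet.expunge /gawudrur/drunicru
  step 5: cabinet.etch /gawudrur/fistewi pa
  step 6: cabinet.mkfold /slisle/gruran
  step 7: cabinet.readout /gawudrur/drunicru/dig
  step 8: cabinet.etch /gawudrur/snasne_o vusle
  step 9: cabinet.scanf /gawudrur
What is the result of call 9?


Answer: [drunicru/, fistewi, rosina_a/, snasne_o]

Derivation:
Then cabinet.etch(p: /nuritat, c: gope), — result: overwrote.
Now I run cabinet.mkfold(p: /gawudrur/drunicru), — result: ok.
Then cabinet.etch(p: /gawudrur/drunicru/dig, c: ra), yielding created.
Now I run cabinet.expunge(p: /gawudrur/drunicru), yielding ToolError: not empty.
I try cabinet.etch(p: /gawudrur/fistewi, c: pa), — result: created.
Now I run cabinet.mkfold(p: /slisle/gruran), which returns ok.
Calling cabinet.readout(p: /gawudrur/drunicru/dig): ra.
Invoking cabinet.etch(p: /gawudrur/snasne_o, c: vusle), yielding created.
I try cabinet.scanf(p: /gawudrur): [drunicru/, fistewi, rosina_a/, snasne_o].


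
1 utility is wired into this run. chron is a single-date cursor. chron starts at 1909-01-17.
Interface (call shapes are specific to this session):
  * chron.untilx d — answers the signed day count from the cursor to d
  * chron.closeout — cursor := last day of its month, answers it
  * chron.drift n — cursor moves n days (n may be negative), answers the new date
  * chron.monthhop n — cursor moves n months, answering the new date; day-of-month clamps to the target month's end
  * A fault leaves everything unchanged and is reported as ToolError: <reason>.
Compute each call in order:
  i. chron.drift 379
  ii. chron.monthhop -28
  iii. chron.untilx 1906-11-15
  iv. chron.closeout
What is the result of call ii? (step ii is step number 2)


Answer: 1907-09-30

Derivation:
>>> drift n=379
:: 1910-01-31
>>> monthhop n=-28
:: 1907-09-30
>>> untilx d=1906-11-15
:: -319
>>> closeout
:: 1907-09-30


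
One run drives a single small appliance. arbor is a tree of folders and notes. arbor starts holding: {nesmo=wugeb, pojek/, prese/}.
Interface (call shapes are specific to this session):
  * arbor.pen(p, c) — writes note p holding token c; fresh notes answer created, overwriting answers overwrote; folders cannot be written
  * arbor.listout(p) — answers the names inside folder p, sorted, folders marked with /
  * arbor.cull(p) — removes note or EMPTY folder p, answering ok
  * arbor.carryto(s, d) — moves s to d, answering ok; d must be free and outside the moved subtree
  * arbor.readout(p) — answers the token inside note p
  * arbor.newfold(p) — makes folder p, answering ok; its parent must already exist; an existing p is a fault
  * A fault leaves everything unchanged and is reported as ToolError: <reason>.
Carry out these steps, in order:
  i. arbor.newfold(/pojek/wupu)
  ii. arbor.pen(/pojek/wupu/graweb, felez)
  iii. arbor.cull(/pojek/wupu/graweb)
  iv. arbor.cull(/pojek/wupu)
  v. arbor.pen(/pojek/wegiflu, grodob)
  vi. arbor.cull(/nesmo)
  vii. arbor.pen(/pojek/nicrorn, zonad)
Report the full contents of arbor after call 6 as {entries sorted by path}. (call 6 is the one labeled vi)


Act: newfold[p: /pojek/wupu]
Obs: ok
Act: pen[p: /pojek/wupu/graweb; c: felez]
Obs: created
Act: cull[p: /pojek/wupu/graweb]
Obs: ok
Act: cull[p: /pojek/wupu]
Obs: ok
Act: pen[p: /pojek/wegiflu; c: grodob]
Obs: created
Act: cull[p: /nesmo]
Obs: ok
Act: pen[p: /pojek/nicrorn; c: zonad]
Obs: created

Answer: {pojek/, pojek/wegiflu=grodob, prese/}


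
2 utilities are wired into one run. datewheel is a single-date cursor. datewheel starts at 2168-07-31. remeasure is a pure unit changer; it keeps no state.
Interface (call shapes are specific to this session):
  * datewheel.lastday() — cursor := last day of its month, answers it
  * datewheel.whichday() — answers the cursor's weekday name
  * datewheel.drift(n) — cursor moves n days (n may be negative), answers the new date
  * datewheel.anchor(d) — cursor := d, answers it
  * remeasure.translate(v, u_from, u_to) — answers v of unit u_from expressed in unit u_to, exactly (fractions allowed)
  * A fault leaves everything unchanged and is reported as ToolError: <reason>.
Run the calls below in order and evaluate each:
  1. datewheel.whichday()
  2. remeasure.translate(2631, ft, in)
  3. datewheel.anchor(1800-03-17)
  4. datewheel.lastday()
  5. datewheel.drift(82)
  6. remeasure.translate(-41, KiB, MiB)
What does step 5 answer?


Answer: 1800-06-21

Derivation:
> datewheel.whichday
[out] Sunday
> remeasure.translate 2631 ft in
[out] 31572
> datewheel.anchor 1800-03-17
[out] 1800-03-17
> datewheel.lastday
[out] 1800-03-31
> datewheel.drift 82
[out] 1800-06-21
> remeasure.translate -41 KiB MiB
[out] -41/1024


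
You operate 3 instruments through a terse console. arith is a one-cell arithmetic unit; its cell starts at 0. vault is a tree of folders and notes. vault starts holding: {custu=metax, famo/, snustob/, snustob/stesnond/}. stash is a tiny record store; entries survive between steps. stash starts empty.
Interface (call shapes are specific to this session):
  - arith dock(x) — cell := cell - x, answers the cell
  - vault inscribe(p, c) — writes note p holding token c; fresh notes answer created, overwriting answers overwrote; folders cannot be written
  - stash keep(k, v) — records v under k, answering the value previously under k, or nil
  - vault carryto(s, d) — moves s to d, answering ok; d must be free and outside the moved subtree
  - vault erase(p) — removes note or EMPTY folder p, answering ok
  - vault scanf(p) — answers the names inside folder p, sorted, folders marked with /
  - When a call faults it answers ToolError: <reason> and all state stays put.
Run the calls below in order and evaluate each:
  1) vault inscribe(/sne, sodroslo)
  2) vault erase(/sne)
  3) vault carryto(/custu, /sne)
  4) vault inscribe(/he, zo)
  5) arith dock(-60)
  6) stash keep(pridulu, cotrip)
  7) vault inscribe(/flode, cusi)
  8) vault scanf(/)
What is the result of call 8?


Answer: [famo/, flode, he, sne, snustob/]

Derivation:
$ vault inscribe p=/sne c=sodroslo
  created
$ vault erase p=/sne
  ok
$ vault carryto s=/custu d=/sne
  ok
$ vault inscribe p=/he c=zo
  created
$ arith dock x=-60
  60
$ stash keep k=pridulu v=cotrip
  nil
$ vault inscribe p=/flode c=cusi
  created
$ vault scanf p=/
  [famo/, flode, he, sne, snustob/]
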